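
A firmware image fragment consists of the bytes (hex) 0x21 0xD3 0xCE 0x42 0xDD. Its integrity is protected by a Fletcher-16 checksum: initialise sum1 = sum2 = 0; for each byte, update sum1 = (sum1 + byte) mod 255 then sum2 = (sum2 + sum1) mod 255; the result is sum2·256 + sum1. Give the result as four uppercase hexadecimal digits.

C3E3

Running sums (mod 255):
  after byte 0 (0x21): sum1=33, sum2=33
  after byte 1 (0xD3): sum1=244, sum2=22
  after byte 2 (0xCE): sum1=195, sum2=217
  after byte 3 (0x42): sum1=6, sum2=223
  after byte 4 (0xDD): sum1=227, sum2=195
Checksum = sum2·256 + sum1 = 195·256 + 227 = 50147 = 0xC3E3.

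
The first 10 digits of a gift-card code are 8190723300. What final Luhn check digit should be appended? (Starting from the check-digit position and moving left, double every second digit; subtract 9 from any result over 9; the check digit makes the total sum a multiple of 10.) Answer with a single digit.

Partial digits right→left: 0 0 3 3 2 7 0 9 1 8
Double every second digit counting from the check-digit position (so the 1st, 3rd, 5th, ... of the partial from the right).
  doubled (with −9 where >9): 0 6 4 0 2 → sum 12
  kept as-is: 0 3 7 9 8 → sum 27
Total = 12 + 27 = 39.
Check digit = (10 − (39 mod 10)) mod 10 = 1.

1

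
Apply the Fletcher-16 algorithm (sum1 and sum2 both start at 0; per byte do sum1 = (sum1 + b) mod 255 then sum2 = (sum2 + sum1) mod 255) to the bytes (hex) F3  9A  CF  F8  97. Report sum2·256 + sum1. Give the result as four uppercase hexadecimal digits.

Running sums (mod 255):
  after byte 0 (F3): sum1=243, sum2=243
  after byte 1 (9A): sum1=142, sum2=130
  after byte 2 (CF): sum1=94, sum2=224
  after byte 3 (F8): sum1=87, sum2=56
  after byte 4 (97): sum1=238, sum2=39
Checksum = sum2·256 + sum1 = 39·256 + 238 = 10222 = 0x27EE.

27EE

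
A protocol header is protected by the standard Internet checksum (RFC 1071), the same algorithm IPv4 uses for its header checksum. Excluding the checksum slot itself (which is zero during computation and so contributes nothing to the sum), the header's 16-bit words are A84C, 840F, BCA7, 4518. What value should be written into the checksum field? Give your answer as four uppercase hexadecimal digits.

One's-complement addition (fold any carry out of bit 15 back into bit 0):
  0xA84C + 0x840F = 0x12C5B → wrap carry → 0x2C5C
  0x2C5C + 0xBCA7 = 0x0E903
  0xE903 + 0x4518 = 0x12E1B → wrap carry → 0x2E1C
One's-complement sum = 0x2E1C.
Checksum = ~0x2E1C & 0xFFFF = 0xD1E3.

D1E3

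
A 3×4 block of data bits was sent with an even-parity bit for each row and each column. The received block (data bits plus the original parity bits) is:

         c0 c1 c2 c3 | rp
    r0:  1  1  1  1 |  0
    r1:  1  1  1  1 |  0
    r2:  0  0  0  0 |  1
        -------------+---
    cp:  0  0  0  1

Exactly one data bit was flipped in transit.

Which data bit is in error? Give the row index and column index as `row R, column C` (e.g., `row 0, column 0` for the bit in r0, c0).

row 2, column 3

Recompute each row's even parity and compare to rp:
  r0: data parity 0, sent rp 0 → ok
  r1: data parity 0, sent rp 0 → ok
  r2: data parity 0, sent rp 1 → mismatch
Recompute each column's even parity and compare to cp:
  c0: data parity 0, sent cp 0 → ok
  c1: data parity 0, sent cp 0 → ok
  c2: data parity 0, sent cp 0 → ok
  c3: data parity 0, sent cp 1 → mismatch
Exactly one row (r2) and one column (c3) fail → the flipped bit is at their intersection.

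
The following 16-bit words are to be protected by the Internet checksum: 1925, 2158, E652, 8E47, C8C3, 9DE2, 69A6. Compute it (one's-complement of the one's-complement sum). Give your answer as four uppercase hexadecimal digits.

809B

One's-complement addition (fold any carry out of bit 15 back into bit 0):
  0x1925 + 0x2158 = 0x03A7D
  0x3A7D + 0xE652 = 0x120CF → wrap carry → 0x20D0
  0x20D0 + 0x8E47 = 0x0AF17
  0xAF17 + 0xC8C3 = 0x177DA → wrap carry → 0x77DB
  0x77DB + 0x9DE2 = 0x115BD → wrap carry → 0x15BE
  0x15BE + 0x69A6 = 0x07F64
One's-complement sum = 0x7F64.
Checksum = ~0x7F64 & 0xFFFF = 0x809B.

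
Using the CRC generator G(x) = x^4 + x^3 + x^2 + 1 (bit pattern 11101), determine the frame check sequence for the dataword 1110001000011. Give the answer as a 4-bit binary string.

Append 4 zeros: 11100010000110000. Divide by 11101 (XOR where the leading bit is 1):
  pos 0: 11100 XOR 11101 = 00001
  pos 4: 10100 XOR 11101 = 01001
  pos 5: 10010 XOR 11101 = 01111
  pos 6: 11110 XOR 11101 = 00011
  pos 9: 11110 XOR 11101 = 00011
  pos 12: 11000 XOR 11101 = 00101
Remainder (last 4 bits) = 0101. This is the CRC / FCS.

0101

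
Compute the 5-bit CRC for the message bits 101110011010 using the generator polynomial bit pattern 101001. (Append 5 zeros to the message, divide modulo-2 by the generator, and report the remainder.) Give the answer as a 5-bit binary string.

10001

Append 5 zeros: 10111001101000000. Divide by 101001 (XOR where the leading bit is 1):
  pos 0: 101110 XOR 101001 = 000111
  pos 3: 111011 XOR 101001 = 010010
  pos 4: 100100 XOR 101001 = 001101
  pos 6: 110110 XOR 101001 = 011111
  pos 7: 111110 XOR 101001 = 010111
  pos 8: 101110 XOR 101001 = 000111
  pos 11: 111000 XOR 101001 = 010001
Remainder (last 5 bits) = 10001. This is the CRC / FCS.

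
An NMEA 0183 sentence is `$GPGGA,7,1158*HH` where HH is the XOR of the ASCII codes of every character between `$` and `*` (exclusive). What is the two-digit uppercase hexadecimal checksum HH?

6C

XOR the ASCII codes of the payload characters:
  'G' = 0x47 → acc = 0x47
  'P' = 0x50 → acc = 0x17
  'G' = 0x47 → acc = 0x50
  'G' = 0x47 → acc = 0x17
  'A' = 0x41 → acc = 0x56
  ',' = 0x2C → acc = 0x7A
  '7' = 0x37 → acc = 0x4D
  ',' = 0x2C → acc = 0x61
  '1' = 0x31 → acc = 0x50
  '1' = 0x31 → acc = 0x61
  '5' = 0x35 → acc = 0x54
  '8' = 0x38 → acc = 0x6C
Checksum = 0x6C.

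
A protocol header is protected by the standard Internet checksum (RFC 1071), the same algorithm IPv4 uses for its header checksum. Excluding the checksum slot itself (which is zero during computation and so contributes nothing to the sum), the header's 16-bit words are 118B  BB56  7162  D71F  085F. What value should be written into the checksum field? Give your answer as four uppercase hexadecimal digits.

One's-complement addition (fold any carry out of bit 15 back into bit 0):
  0x118B + 0xBB56 = 0x0CCE1
  0xCCE1 + 0x7162 = 0x13E43 → wrap carry → 0x3E44
  0x3E44 + 0xD71F = 0x11563 → wrap carry → 0x1564
  0x1564 + 0x085F = 0x01DC3
One's-complement sum = 0x1DC3.
Checksum = ~0x1DC3 & 0xFFFF = 0xE23C.

E23C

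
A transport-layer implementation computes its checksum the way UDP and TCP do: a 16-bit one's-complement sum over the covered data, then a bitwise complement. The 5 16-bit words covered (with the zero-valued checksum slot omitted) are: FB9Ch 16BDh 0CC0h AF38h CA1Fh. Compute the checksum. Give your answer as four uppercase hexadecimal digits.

One's-complement addition (fold any carry out of bit 15 back into bit 0):
  0xFB9C + 0x16BD = 0x11259 → wrap carry → 0x125A
  0x125A + 0x0CC0 = 0x01F1A
  0x1F1A + 0xAF38 = 0x0CE52
  0xCE52 + 0xCA1F = 0x19871 → wrap carry → 0x9872
One's-complement sum = 0x9872.
Checksum = ~0x9872 & 0xFFFF = 0x678D.

678D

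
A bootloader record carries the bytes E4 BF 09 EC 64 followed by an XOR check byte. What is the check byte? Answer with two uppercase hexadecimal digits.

DA

XOR the bytes together:
  start with 0xE4
  0xE4 ⊕ 0xBF = 0x5B
  0x5B ⊕ 0x09 = 0x52
  0x52 ⊕ 0xEC = 0xBE
  0xBE ⊕ 0x64 = 0xDA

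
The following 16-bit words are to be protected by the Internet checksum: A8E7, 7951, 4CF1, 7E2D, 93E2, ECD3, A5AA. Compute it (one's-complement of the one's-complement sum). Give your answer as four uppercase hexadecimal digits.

EC46

One's-complement addition (fold any carry out of bit 15 back into bit 0):
  0xA8E7 + 0x7951 = 0x12238 → wrap carry → 0x2239
  0x2239 + 0x4CF1 = 0x06F2A
  0x6F2A + 0x7E2D = 0x0ED57
  0xED57 + 0x93E2 = 0x18139 → wrap carry → 0x813A
  0x813A + 0xECD3 = 0x16E0D → wrap carry → 0x6E0E
  0x6E0E + 0xA5AA = 0x113B8 → wrap carry → 0x13B9
One's-complement sum = 0x13B9.
Checksum = ~0x13B9 & 0xFFFF = 0xEC46.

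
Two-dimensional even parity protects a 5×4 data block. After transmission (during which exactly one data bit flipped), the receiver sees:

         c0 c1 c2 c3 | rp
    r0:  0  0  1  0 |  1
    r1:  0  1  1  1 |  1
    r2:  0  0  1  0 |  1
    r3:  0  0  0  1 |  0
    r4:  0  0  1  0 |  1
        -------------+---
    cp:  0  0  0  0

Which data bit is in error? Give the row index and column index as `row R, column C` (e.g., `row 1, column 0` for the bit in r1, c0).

row 3, column 1

Recompute each row's even parity and compare to rp:
  r0: data parity 1, sent rp 1 → ok
  r1: data parity 1, sent rp 1 → ok
  r2: data parity 1, sent rp 1 → ok
  r3: data parity 1, sent rp 0 → mismatch
  r4: data parity 1, sent rp 1 → ok
Recompute each column's even parity and compare to cp:
  c0: data parity 0, sent cp 0 → ok
  c1: data parity 1, sent cp 0 → mismatch
  c2: data parity 0, sent cp 0 → ok
  c3: data parity 0, sent cp 0 → ok
Exactly one row (r3) and one column (c1) fail → the flipped bit is at their intersection.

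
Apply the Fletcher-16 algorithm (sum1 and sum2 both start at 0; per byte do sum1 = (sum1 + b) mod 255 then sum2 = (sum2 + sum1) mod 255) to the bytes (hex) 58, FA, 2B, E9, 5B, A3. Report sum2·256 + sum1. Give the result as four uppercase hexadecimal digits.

BD67

Running sums (mod 255):
  after byte 0 (58): sum1=88, sum2=88
  after byte 1 (FA): sum1=83, sum2=171
  after byte 2 (2B): sum1=126, sum2=42
  after byte 3 (E9): sum1=104, sum2=146
  after byte 4 (5B): sum1=195, sum2=86
  after byte 5 (A3): sum1=103, sum2=189
Checksum = sum2·256 + sum1 = 189·256 + 103 = 48487 = 0xBD67.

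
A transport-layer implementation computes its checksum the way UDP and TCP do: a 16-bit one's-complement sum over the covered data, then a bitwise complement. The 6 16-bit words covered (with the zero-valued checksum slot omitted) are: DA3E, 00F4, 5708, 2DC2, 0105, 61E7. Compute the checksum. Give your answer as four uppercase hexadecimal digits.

One's-complement addition (fold any carry out of bit 15 back into bit 0):
  0xDA3E + 0x00F4 = 0x0DB32
  0xDB32 + 0x5708 = 0x1323A → wrap carry → 0x323B
  0x323B + 0x2DC2 = 0x05FFD
  0x5FFD + 0x0105 = 0x06102
  0x6102 + 0x61E7 = 0x0C2E9
One's-complement sum = 0xC2E9.
Checksum = ~0xC2E9 & 0xFFFF = 0x3D16.

3D16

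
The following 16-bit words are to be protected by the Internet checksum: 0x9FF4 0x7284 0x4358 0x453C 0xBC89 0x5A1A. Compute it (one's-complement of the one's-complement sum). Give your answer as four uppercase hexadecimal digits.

4E4E

One's-complement addition (fold any carry out of bit 15 back into bit 0):
  0x9FF4 + 0x7284 = 0x11278 → wrap carry → 0x1279
  0x1279 + 0x4358 = 0x055D1
  0x55D1 + 0x453C = 0x09B0D
  0x9B0D + 0xBC89 = 0x15796 → wrap carry → 0x5797
  0x5797 + 0x5A1A = 0x0B1B1
One's-complement sum = 0xB1B1.
Checksum = ~0xB1B1 & 0xFFFF = 0x4E4E.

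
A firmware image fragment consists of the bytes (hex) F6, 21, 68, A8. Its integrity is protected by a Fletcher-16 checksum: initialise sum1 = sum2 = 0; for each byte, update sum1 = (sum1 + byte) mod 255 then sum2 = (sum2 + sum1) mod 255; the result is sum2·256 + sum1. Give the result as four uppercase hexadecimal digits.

Running sums (mod 255):
  after byte 0 (F6): sum1=246, sum2=246
  after byte 1 (21): sum1=24, sum2=15
  after byte 2 (68): sum1=128, sum2=143
  after byte 3 (A8): sum1=41, sum2=184
Checksum = sum2·256 + sum1 = 184·256 + 41 = 47145 = 0xB829.

B829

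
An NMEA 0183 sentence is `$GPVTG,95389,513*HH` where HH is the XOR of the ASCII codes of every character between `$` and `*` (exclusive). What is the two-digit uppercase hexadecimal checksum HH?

5B

XOR the ASCII codes of the payload characters:
  'G' = 0x47 → acc = 0x47
  'P' = 0x50 → acc = 0x17
  'V' = 0x56 → acc = 0x41
  'T' = 0x54 → acc = 0x15
  'G' = 0x47 → acc = 0x52
  ',' = 0x2C → acc = 0x7E
  '9' = 0x39 → acc = 0x47
  '5' = 0x35 → acc = 0x72
  '3' = 0x33 → acc = 0x41
  '8' = 0x38 → acc = 0x79
  '9' = 0x39 → acc = 0x40
  ',' = 0x2C → acc = 0x6C
  '5' = 0x35 → acc = 0x59
  '1' = 0x31 → acc = 0x68
  '3' = 0x33 → acc = 0x5B
Checksum = 0x5B.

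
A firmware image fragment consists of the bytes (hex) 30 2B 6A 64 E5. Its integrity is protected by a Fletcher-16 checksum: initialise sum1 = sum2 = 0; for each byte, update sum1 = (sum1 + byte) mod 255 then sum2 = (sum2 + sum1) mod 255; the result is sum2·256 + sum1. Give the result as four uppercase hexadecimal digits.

Running sums (mod 255):
  after byte 0 (30): sum1=48, sum2=48
  after byte 1 (2B): sum1=91, sum2=139
  after byte 2 (6A): sum1=197, sum2=81
  after byte 3 (64): sum1=42, sum2=123
  after byte 4 (E5): sum1=16, sum2=139
Checksum = sum2·256 + sum1 = 139·256 + 16 = 35600 = 0x8B10.

8B10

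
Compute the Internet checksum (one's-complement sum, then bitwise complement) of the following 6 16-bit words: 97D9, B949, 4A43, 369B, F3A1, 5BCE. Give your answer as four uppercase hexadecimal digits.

One's-complement addition (fold any carry out of bit 15 back into bit 0):
  0x97D9 + 0xB949 = 0x15122 → wrap carry → 0x5123
  0x5123 + 0x4A43 = 0x09B66
  0x9B66 + 0x369B = 0x0D201
  0xD201 + 0xF3A1 = 0x1C5A2 → wrap carry → 0xC5A3
  0xC5A3 + 0x5BCE = 0x12171 → wrap carry → 0x2172
One's-complement sum = 0x2172.
Checksum = ~0x2172 & 0xFFFF = 0xDE8D.

DE8D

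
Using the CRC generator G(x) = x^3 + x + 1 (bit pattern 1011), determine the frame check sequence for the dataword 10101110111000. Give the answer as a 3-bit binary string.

001

Append 3 zeros: 10101110111000000. Divide by 1011 (XOR where the leading bit is 1):
  pos 0: 1010 XOR 1011 = 0001
  pos 3: 1111 XOR 1011 = 0100
  pos 4: 1000 XOR 1011 = 0011
  pos 6: 1111 XOR 1011 = 0100
  pos 7: 1001 XOR 1011 = 0010
  pos 9: 1000 XOR 1011 = 0011
  pos 11: 1100 XOR 1011 = 0111
  pos 12: 1110 XOR 1011 = 0101
  pos 13: 1010 XOR 1011 = 0001
Remainder (last 3 bits) = 001. This is the CRC / FCS.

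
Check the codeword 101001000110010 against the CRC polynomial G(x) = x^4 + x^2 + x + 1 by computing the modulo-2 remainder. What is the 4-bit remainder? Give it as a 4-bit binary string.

0000

Modulo-2 division of 101001000110010 by 10111:
  pos 0: 10100 XOR 10111 = 00011
  pos 3: 11100 XOR 10111 = 01011
  pos 4: 10110 XOR 10111 = 00001
  pos 8: 11100 XOR 10111 = 01011
  pos 9: 10111 XOR 10111 = 00000
Remainder = 0000 (zero — the frame passes the CRC check).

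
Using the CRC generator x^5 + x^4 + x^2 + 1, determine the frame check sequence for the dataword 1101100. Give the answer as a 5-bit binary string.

Append 5 zeros: 110110000000. Divide by 110101 (XOR where the leading bit is 1):
  pos 0: 110110 XOR 110101 = 000011
  pos 4: 110000 XOR 110101 = 000101
Remainder (last 5 bits) = 10100. This is the CRC / FCS.

10100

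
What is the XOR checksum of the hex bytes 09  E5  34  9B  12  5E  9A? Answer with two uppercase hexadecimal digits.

95

XOR the bytes together:
  start with 0x09
  0x09 ⊕ 0xE5 = 0xEC
  0xEC ⊕ 0x34 = 0xD8
  0xD8 ⊕ 0x9B = 0x43
  0x43 ⊕ 0x12 = 0x51
  0x51 ⊕ 0x5E = 0x0F
  0x0F ⊕ 0x9A = 0x95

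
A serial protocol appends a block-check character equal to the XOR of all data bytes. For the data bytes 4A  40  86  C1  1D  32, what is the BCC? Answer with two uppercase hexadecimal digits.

XOR the bytes together:
  start with 0x4A
  0x4A ⊕ 0x40 = 0x0A
  0x0A ⊕ 0x86 = 0x8C
  0x8C ⊕ 0xC1 = 0x4D
  0x4D ⊕ 0x1D = 0x50
  0x50 ⊕ 0x32 = 0x62

62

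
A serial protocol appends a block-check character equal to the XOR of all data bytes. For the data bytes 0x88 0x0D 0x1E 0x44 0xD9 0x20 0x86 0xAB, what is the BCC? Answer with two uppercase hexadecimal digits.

0B

XOR the bytes together:
  start with 0x88
  0x88 ⊕ 0x0D = 0x85
  0x85 ⊕ 0x1E = 0x9B
  0x9B ⊕ 0x44 = 0xDF
  0xDF ⊕ 0xD9 = 0x06
  0x06 ⊕ 0x20 = 0x26
  0x26 ⊕ 0x86 = 0xA0
  0xA0 ⊕ 0xAB = 0x0B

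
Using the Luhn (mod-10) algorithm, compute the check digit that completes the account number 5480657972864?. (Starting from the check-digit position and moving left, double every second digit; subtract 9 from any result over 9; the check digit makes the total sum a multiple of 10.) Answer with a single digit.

Partial digits right→left: 4 6 8 2 7 9 7 5 6 0 8 4 5
Double every second digit counting from the check-digit position (so the 1st, 3rd, 5th, ... of the partial from the right).
  doubled (with −9 where >9): 8 7 5 5 3 7 1 → sum 36
  kept as-is: 6 2 9 5 0 4 → sum 26
Total = 36 + 26 = 62.
Check digit = (10 − (62 mod 10)) mod 10 = 8.

8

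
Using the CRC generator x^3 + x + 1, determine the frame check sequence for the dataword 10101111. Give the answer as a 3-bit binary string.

110

Append 3 zeros: 10101111000. Divide by 1011 (XOR where the leading bit is 1):
  pos 0: 1010 XOR 1011 = 0001
  pos 3: 1111 XOR 1011 = 0100
  pos 4: 1001 XOR 1011 = 0010
  pos 6: 1000 XOR 1011 = 0011
Remainder (last 3 bits) = 110. This is the CRC / FCS.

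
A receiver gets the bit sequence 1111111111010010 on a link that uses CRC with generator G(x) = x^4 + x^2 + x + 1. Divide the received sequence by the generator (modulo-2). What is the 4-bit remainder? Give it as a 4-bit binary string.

Modulo-2 division of 1111111111010010 by 10111:
  pos 0: 11111 XOR 10111 = 01000
  pos 1: 10001 XOR 10111 = 00110
  pos 3: 11011 XOR 10111 = 01100
  pos 4: 11001 XOR 10111 = 01110
  pos 5: 11101 XOR 10111 = 01010
  pos 6: 10100 XOR 10111 = 00011
  pos 9: 11100 XOR 10111 = 01011
  pos 10: 10111 XOR 10111 = 00000
Remainder = 0000 (zero — the frame passes the CRC check).

0000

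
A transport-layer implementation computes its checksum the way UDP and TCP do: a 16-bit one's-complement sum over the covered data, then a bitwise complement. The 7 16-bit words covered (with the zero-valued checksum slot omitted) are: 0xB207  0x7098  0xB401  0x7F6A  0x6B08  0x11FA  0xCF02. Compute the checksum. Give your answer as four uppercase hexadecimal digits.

One's-complement addition (fold any carry out of bit 15 back into bit 0):
  0xB207 + 0x7098 = 0x1229F → wrap carry → 0x22A0
  0x22A0 + 0xB401 = 0x0D6A1
  0xD6A1 + 0x7F6A = 0x1560B → wrap carry → 0x560C
  0x560C + 0x6B08 = 0x0C114
  0xC114 + 0x11FA = 0x0D30E
  0xD30E + 0xCF02 = 0x1A210 → wrap carry → 0xA211
One's-complement sum = 0xA211.
Checksum = ~0xA211 & 0xFFFF = 0x5DEE.

5DEE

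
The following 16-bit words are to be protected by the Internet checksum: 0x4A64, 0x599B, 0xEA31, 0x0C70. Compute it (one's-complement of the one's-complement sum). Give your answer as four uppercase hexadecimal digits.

655E

One's-complement addition (fold any carry out of bit 15 back into bit 0):
  0x4A64 + 0x599B = 0x0A3FF
  0xA3FF + 0xEA31 = 0x18E30 → wrap carry → 0x8E31
  0x8E31 + 0x0C70 = 0x09AA1
One's-complement sum = 0x9AA1.
Checksum = ~0x9AA1 & 0xFFFF = 0x655E.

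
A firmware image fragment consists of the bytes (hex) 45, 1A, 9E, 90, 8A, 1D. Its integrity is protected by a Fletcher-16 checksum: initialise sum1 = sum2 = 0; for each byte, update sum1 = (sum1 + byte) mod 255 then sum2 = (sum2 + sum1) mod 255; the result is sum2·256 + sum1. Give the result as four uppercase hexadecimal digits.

Running sums (mod 255):
  after byte 0 (45): sum1=69, sum2=69
  after byte 1 (1A): sum1=95, sum2=164
  after byte 2 (9E): sum1=253, sum2=162
  after byte 3 (90): sum1=142, sum2=49
  after byte 4 (8A): sum1=25, sum2=74
  after byte 5 (1D): sum1=54, sum2=128
Checksum = sum2·256 + sum1 = 128·256 + 54 = 32822 = 0x8036.

8036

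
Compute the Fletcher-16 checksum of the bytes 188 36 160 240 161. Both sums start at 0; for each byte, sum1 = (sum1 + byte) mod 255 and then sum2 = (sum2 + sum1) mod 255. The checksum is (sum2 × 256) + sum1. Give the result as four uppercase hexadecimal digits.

A514

Running sums (mod 255):
  after byte 0 (188): sum1=188, sum2=188
  after byte 1 (36): sum1=224, sum2=157
  after byte 2 (160): sum1=129, sum2=31
  after byte 3 (240): sum1=114, sum2=145
  after byte 4 (161): sum1=20, sum2=165
Checksum = sum2·256 + sum1 = 165·256 + 20 = 42260 = 0xA514.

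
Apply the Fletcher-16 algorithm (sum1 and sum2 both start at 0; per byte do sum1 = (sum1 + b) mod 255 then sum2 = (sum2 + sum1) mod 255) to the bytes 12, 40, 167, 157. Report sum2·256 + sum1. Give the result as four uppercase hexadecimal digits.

Running sums (mod 255):
  after byte 0 (12): sum1=12, sum2=12
  after byte 1 (40): sum1=52, sum2=64
  after byte 2 (167): sum1=219, sum2=28
  after byte 3 (157): sum1=121, sum2=149
Checksum = sum2·256 + sum1 = 149·256 + 121 = 38265 = 0x9579.

9579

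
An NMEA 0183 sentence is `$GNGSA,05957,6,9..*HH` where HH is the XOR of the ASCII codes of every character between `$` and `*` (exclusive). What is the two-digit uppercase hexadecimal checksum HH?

41

XOR the ASCII codes of the payload characters:
  'G' = 0x47 → acc = 0x47
  'N' = 0x4E → acc = 0x09
  'G' = 0x47 → acc = 0x4E
  'S' = 0x53 → acc = 0x1D
  'A' = 0x41 → acc = 0x5C
  ',' = 0x2C → acc = 0x70
  '0' = 0x30 → acc = 0x40
  '5' = 0x35 → acc = 0x75
  '9' = 0x39 → acc = 0x4C
  '5' = 0x35 → acc = 0x79
  '7' = 0x37 → acc = 0x4E
  ',' = 0x2C → acc = 0x62
  '6' = 0x36 → acc = 0x54
  ',' = 0x2C → acc = 0x78
  '9' = 0x39 → acc = 0x41
  '.' = 0x2E → acc = 0x6F
  '.' = 0x2E → acc = 0x41
Checksum = 0x41.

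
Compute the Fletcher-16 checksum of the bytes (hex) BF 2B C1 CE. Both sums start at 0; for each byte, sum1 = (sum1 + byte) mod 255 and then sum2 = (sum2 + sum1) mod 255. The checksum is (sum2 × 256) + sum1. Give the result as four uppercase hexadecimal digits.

D27B

Running sums (mod 255):
  after byte 0 (BF): sum1=191, sum2=191
  after byte 1 (2B): sum1=234, sum2=170
  after byte 2 (C1): sum1=172, sum2=87
  after byte 3 (CE): sum1=123, sum2=210
Checksum = sum2·256 + sum1 = 210·256 + 123 = 53883 = 0xD27B.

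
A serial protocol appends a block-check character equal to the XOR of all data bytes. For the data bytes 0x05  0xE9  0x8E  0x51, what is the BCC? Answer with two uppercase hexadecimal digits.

XOR the bytes together:
  start with 0x05
  0x05 ⊕ 0xE9 = 0xEC
  0xEC ⊕ 0x8E = 0x62
  0x62 ⊕ 0x51 = 0x33

33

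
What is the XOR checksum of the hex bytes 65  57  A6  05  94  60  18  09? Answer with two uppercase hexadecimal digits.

74

XOR the bytes together:
  start with 0x65
  0x65 ⊕ 0x57 = 0x32
  0x32 ⊕ 0xA6 = 0x94
  0x94 ⊕ 0x05 = 0x91
  0x91 ⊕ 0x94 = 0x05
  0x05 ⊕ 0x60 = 0x65
  0x65 ⊕ 0x18 = 0x7D
  0x7D ⊕ 0x09 = 0x74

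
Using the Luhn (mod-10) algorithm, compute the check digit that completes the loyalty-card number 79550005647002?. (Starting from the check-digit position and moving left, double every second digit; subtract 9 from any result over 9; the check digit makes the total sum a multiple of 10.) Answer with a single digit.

Partial digits right→left: 2 0 0 7 4 6 5 0 0 0 5 5 9 7
Double every second digit counting from the check-digit position (so the 1st, 3rd, 5th, ... of the partial from the right).
  doubled (with −9 where >9): 4 0 8 1 0 1 9 → sum 23
  kept as-is: 0 7 6 0 0 5 7 → sum 25
Total = 23 + 25 = 48.
Check digit = (10 − (48 mod 10)) mod 10 = 2.

2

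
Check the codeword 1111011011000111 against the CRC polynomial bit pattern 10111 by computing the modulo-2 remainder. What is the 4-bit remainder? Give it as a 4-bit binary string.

0111

Modulo-2 division of 1111011011000111 by 10111:
  pos 0: 11110 XOR 10111 = 01001
  pos 1: 10011 XOR 10111 = 00100
  pos 3: 10010 XOR 10111 = 00101
  pos 5: 10111 XOR 10111 = 00000
Remainder = 0111 (nonzero — an error is detected).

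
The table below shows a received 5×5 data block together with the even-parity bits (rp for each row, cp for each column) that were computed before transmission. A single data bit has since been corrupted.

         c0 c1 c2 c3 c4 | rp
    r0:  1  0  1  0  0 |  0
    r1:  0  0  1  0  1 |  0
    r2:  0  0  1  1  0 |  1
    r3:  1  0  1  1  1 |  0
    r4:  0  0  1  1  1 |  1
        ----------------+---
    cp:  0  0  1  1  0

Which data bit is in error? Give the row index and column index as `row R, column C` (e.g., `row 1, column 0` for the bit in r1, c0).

Recompute each row's even parity and compare to rp:
  r0: data parity 0, sent rp 0 → ok
  r1: data parity 0, sent rp 0 → ok
  r2: data parity 0, sent rp 1 → mismatch
  r3: data parity 0, sent rp 0 → ok
  r4: data parity 1, sent rp 1 → ok
Recompute each column's even parity and compare to cp:
  c0: data parity 0, sent cp 0 → ok
  c1: data parity 0, sent cp 0 → ok
  c2: data parity 1, sent cp 1 → ok
  c3: data parity 1, sent cp 1 → ok
  c4: data parity 1, sent cp 0 → mismatch
Exactly one row (r2) and one column (c4) fail → the flipped bit is at their intersection.

row 2, column 4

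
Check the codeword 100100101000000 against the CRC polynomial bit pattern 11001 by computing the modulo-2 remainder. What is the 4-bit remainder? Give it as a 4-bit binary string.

Modulo-2 division of 100100101000000 by 11001:
  pos 0: 10010 XOR 11001 = 01011
  pos 1: 10110 XOR 11001 = 01111
  pos 2: 11111 XOR 11001 = 00110
  pos 4: 11001 XOR 11001 = 00000
Remainder = 0000 (zero — the frame passes the CRC check).

0000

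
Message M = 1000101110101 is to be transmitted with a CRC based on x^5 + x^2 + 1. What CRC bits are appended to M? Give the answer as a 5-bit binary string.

10010

Append 5 zeros: 100010111010100000. Divide by 100101 (XOR where the leading bit is 1):
  pos 0: 100010 XOR 100101 = 000111
  pos 3: 111111 XOR 100101 = 011010
  pos 4: 110100 XOR 100101 = 010001
  pos 5: 100011 XOR 100101 = 000110
  pos 8: 110010 XOR 100101 = 010111
  pos 9: 101110 XOR 100101 = 001011
  pos 11: 101100 XOR 100101 = 001001
Remainder (last 5 bits) = 10010. This is the CRC / FCS.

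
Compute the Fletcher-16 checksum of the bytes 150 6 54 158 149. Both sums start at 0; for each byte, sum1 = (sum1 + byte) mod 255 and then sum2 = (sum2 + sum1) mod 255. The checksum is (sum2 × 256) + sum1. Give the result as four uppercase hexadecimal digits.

Running sums (mod 255):
  after byte 0 (150): sum1=150, sum2=150
  after byte 1 (6): sum1=156, sum2=51
  after byte 2 (54): sum1=210, sum2=6
  after byte 3 (158): sum1=113, sum2=119
  after byte 4 (149): sum1=7, sum2=126
Checksum = sum2·256 + sum1 = 126·256 + 7 = 32263 = 0x7E07.

7E07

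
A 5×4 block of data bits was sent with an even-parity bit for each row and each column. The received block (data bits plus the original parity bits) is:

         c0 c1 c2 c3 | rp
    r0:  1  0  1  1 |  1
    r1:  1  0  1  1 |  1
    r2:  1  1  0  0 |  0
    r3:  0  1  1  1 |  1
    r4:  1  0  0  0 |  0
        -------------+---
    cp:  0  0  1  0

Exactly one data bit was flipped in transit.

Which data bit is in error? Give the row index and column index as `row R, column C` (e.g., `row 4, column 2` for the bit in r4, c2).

Recompute each row's even parity and compare to rp:
  r0: data parity 1, sent rp 1 → ok
  r1: data parity 1, sent rp 1 → ok
  r2: data parity 0, sent rp 0 → ok
  r3: data parity 1, sent rp 1 → ok
  r4: data parity 1, sent rp 0 → mismatch
Recompute each column's even parity and compare to cp:
  c0: data parity 0, sent cp 0 → ok
  c1: data parity 0, sent cp 0 → ok
  c2: data parity 1, sent cp 1 → ok
  c3: data parity 1, sent cp 0 → mismatch
Exactly one row (r4) and one column (c3) fail → the flipped bit is at their intersection.

row 4, column 3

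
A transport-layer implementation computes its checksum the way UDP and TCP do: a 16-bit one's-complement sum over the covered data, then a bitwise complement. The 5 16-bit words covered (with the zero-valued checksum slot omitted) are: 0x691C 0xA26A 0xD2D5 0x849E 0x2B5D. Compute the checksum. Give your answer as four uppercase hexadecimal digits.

One's-complement addition (fold any carry out of bit 15 back into bit 0):
  0x691C + 0xA26A = 0x10B86 → wrap carry → 0x0B87
  0x0B87 + 0xD2D5 = 0x0DE5C
  0xDE5C + 0x849E = 0x162FA → wrap carry → 0x62FB
  0x62FB + 0x2B5D = 0x08E58
One's-complement sum = 0x8E58.
Checksum = ~0x8E58 & 0xFFFF = 0x71A7.

71A7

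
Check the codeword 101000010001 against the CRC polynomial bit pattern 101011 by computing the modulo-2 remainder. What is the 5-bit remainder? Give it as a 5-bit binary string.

00000

Modulo-2 division of 101000010001 by 101011:
  pos 0: 101000 XOR 101011 = 000011
  pos 4: 110100 XOR 101011 = 011111
  pos 5: 111110 XOR 101011 = 010101
  pos 6: 101011 XOR 101011 = 000000
Remainder = 00000 (zero — the frame passes the CRC check).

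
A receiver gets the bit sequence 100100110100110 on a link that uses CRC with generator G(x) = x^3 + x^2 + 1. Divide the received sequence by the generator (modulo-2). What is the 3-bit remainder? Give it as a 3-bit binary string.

000

Modulo-2 division of 100100110100110 by 1101:
  pos 0: 1001 XOR 1101 = 0100
  pos 1: 1000 XOR 1101 = 0101
  pos 2: 1010 XOR 1101 = 0111
  pos 3: 1111 XOR 1101 = 0010
  pos 5: 1010 XOR 1101 = 0111
  pos 6: 1111 XOR 1101 = 0010
  pos 8: 1000 XOR 1101 = 0101
  pos 9: 1011 XOR 1101 = 0110
  pos 10: 1101 XOR 1101 = 0000
Remainder = 000 (zero — the frame passes the CRC check).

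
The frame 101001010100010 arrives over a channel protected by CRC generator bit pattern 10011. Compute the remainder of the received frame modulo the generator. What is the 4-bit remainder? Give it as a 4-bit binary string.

Modulo-2 division of 101001010100010 by 10011:
  pos 0: 10100 XOR 10011 = 00111
  pos 2: 11110 XOR 10011 = 01101
  pos 3: 11011 XOR 10011 = 01000
  pos 4: 10000 XOR 10011 = 00011
  pos 7: 11100 XOR 10011 = 01111
  pos 8: 11110 XOR 10011 = 01101
  pos 9: 11011 XOR 10011 = 01000
  pos 10: 10000 XOR 10011 = 00011
Remainder = 0011 (nonzero — an error is detected).

0011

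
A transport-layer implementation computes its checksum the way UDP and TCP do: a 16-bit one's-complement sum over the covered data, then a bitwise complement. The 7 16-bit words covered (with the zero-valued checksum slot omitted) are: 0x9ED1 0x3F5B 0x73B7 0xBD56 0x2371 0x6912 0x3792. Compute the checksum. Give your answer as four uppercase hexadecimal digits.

One's-complement addition (fold any carry out of bit 15 back into bit 0):
  0x9ED1 + 0x3F5B = 0x0DE2C
  0xDE2C + 0x73B7 = 0x151E3 → wrap carry → 0x51E4
  0x51E4 + 0xBD56 = 0x10F3A → wrap carry → 0x0F3B
  0x0F3B + 0x2371 = 0x032AC
  0x32AC + 0x6912 = 0x09BBE
  0x9BBE + 0x3792 = 0x0D350
One's-complement sum = 0xD350.
Checksum = ~0xD350 & 0xFFFF = 0x2CAF.

2CAF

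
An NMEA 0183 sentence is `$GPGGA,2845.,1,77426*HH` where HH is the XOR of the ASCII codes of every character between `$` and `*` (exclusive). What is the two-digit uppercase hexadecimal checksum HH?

XOR the ASCII codes of the payload characters:
  'G' = 0x47 → acc = 0x47
  'P' = 0x50 → acc = 0x17
  'G' = 0x47 → acc = 0x50
  'G' = 0x47 → acc = 0x17
  'A' = 0x41 → acc = 0x56
  ',' = 0x2C → acc = 0x7A
  '2' = 0x32 → acc = 0x48
  '8' = 0x38 → acc = 0x70
  '4' = 0x34 → acc = 0x44
  '5' = 0x35 → acc = 0x71
  '.' = 0x2E → acc = 0x5F
  ',' = 0x2C → acc = 0x73
  '1' = 0x31 → acc = 0x42
  ',' = 0x2C → acc = 0x6E
  '7' = 0x37 → acc = 0x59
  '7' = 0x37 → acc = 0x6E
  '4' = 0x34 → acc = 0x5A
  '2' = 0x32 → acc = 0x68
  '6' = 0x36 → acc = 0x5E
Checksum = 0x5E.

5E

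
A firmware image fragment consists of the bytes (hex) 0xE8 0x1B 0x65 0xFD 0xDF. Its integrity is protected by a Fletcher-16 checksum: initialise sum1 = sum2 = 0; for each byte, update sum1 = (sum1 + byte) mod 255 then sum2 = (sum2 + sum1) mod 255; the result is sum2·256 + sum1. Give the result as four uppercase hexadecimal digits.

0547

Running sums (mod 255):
  after byte 0 (0xE8): sum1=232, sum2=232
  after byte 1 (0x1B): sum1=4, sum2=236
  after byte 2 (0x65): sum1=105, sum2=86
  after byte 3 (0xFD): sum1=103, sum2=189
  after byte 4 (0xDF): sum1=71, sum2=5
Checksum = sum2·256 + sum1 = 5·256 + 71 = 1351 = 0x0547.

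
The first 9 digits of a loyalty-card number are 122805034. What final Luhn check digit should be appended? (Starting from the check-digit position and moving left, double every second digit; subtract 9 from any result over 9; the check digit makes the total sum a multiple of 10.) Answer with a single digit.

Partial digits right→left: 4 3 0 5 0 8 2 2 1
Double every second digit counting from the check-digit position (so the 1st, 3rd, 5th, ... of the partial from the right).
  doubled (with −9 where >9): 8 0 0 4 2 → sum 14
  kept as-is: 3 5 8 2 → sum 18
Total = 14 + 18 = 32.
Check digit = (10 − (32 mod 10)) mod 10 = 8.

8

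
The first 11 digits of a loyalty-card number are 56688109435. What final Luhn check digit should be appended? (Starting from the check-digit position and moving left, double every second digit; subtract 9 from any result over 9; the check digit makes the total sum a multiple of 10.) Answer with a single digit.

Partial digits right→left: 5 3 4 9 0 1 8 8 6 6 5
Double every second digit counting from the check-digit position (so the 1st, 3rd, 5th, ... of the partial from the right).
  doubled (with −9 where >9): 1 8 0 7 3 1 → sum 20
  kept as-is: 3 9 1 8 6 → sum 27
Total = 20 + 27 = 47.
Check digit = (10 − (47 mod 10)) mod 10 = 3.

3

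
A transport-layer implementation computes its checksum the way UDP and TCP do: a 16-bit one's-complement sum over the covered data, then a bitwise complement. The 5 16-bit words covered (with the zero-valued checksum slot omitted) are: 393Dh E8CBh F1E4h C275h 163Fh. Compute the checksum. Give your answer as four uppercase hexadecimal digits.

135D

One's-complement addition (fold any carry out of bit 15 back into bit 0):
  0x393D + 0xE8CB = 0x12208 → wrap carry → 0x2209
  0x2209 + 0xF1E4 = 0x113ED → wrap carry → 0x13EE
  0x13EE + 0xC275 = 0x0D663
  0xD663 + 0x163F = 0x0ECA2
One's-complement sum = 0xECA2.
Checksum = ~0xECA2 & 0xFFFF = 0x135D.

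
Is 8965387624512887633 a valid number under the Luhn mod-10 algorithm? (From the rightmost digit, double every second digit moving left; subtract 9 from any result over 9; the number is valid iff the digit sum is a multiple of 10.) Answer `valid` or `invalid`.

invalid

From the right, keep odd positions and double even positions (subtract 9 from any doubled value over 9):
  doubled (positions 2,4,...): 6 5 7 2 8 3 7 1 9 → sum 48
  kept (positions 1,3,...): 3 6 8 2 5 2 7 3 6 8 → sum 50
Total = 98.
98 mod 10 = 8, so the number is invalid.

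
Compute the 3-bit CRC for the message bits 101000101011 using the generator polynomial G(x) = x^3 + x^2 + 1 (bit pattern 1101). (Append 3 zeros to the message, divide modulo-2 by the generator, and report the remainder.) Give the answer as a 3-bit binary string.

Append 3 zeros: 101000101011000. Divide by 1101 (XOR where the leading bit is 1):
  pos 0: 1010 XOR 1101 = 0111
  pos 1: 1110 XOR 1101 = 0011
  pos 3: 1101 XOR 1101 = 0000
  pos 8: 1011 XOR 1101 = 0110
  pos 9: 1100 XOR 1101 = 0001
Remainder (last 3 bits) = 100. This is the CRC / FCS.

100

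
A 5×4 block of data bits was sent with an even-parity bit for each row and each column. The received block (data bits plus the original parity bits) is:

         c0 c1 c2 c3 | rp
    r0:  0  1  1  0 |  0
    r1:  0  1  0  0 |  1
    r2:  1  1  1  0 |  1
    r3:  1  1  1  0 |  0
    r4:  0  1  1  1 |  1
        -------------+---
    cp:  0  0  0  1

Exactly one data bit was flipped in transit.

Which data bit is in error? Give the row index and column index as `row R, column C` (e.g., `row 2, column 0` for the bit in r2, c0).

Recompute each row's even parity and compare to rp:
  r0: data parity 0, sent rp 0 → ok
  r1: data parity 1, sent rp 1 → ok
  r2: data parity 1, sent rp 1 → ok
  r3: data parity 1, sent rp 0 → mismatch
  r4: data parity 1, sent rp 1 → ok
Recompute each column's even parity and compare to cp:
  c0: data parity 0, sent cp 0 → ok
  c1: data parity 1, sent cp 0 → mismatch
  c2: data parity 0, sent cp 0 → ok
  c3: data parity 1, sent cp 1 → ok
Exactly one row (r3) and one column (c1) fail → the flipped bit is at their intersection.

row 3, column 1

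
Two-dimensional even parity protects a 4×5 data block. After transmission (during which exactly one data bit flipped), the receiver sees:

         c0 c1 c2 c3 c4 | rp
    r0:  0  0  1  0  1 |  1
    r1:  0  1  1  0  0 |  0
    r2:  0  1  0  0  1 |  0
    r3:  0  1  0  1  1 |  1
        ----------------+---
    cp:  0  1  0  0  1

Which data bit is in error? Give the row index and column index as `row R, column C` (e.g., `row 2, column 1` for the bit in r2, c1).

row 0, column 3

Recompute each row's even parity and compare to rp:
  r0: data parity 0, sent rp 1 → mismatch
  r1: data parity 0, sent rp 0 → ok
  r2: data parity 0, sent rp 0 → ok
  r3: data parity 1, sent rp 1 → ok
Recompute each column's even parity and compare to cp:
  c0: data parity 0, sent cp 0 → ok
  c1: data parity 1, sent cp 1 → ok
  c2: data parity 0, sent cp 0 → ok
  c3: data parity 1, sent cp 0 → mismatch
  c4: data parity 1, sent cp 1 → ok
Exactly one row (r0) and one column (c3) fail → the flipped bit is at their intersection.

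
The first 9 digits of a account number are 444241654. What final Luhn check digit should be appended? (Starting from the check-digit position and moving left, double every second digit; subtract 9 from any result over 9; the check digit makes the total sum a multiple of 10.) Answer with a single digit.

Partial digits right→left: 4 5 6 1 4 2 4 4 4
Double every second digit counting from the check-digit position (so the 1st, 3rd, 5th, ... of the partial from the right).
  doubled (with −9 where >9): 8 3 8 8 8 → sum 35
  kept as-is: 5 1 2 4 → sum 12
Total = 35 + 12 = 47.
Check digit = (10 − (47 mod 10)) mod 10 = 3.

3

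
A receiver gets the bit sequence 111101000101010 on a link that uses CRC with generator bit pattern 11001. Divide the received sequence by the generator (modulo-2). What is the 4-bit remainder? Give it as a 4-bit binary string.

Modulo-2 division of 111101000101010 by 11001:
  pos 0: 11110 XOR 11001 = 00111
  pos 2: 11110 XOR 11001 = 00111
  pos 4: 11100 XOR 11001 = 00101
  pos 6: 10110 XOR 11001 = 01111
  pos 7: 11111 XOR 11001 = 00110
  pos 9: 11001 XOR 11001 = 00000
Remainder = 0000 (zero — the frame passes the CRC check).

0000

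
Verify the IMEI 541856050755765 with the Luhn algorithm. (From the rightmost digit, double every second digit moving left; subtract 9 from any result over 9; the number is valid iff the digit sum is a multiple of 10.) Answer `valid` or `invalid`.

invalid

From the right, keep odd positions and double even positions (subtract 9 from any doubled value over 9):
  doubled (positions 2,4,...): 3 1 5 1 3 7 8 → sum 28
  kept (positions 1,3,...): 5 7 5 0 0 5 1 5 → sum 28
Total = 56.
56 mod 10 = 6, so the number is invalid.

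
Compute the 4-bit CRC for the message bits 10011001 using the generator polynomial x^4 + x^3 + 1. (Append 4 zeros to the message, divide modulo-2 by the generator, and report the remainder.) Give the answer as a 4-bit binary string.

1101

Append 4 zeros: 100110010000. Divide by 11001 (XOR where the leading bit is 1):
  pos 0: 10011 XOR 11001 = 01010
  pos 1: 10100 XOR 11001 = 01101
  pos 2: 11010 XOR 11001 = 00011
  pos 5: 11100 XOR 11001 = 00101
  pos 7: 10100 XOR 11001 = 01101
Remainder (last 4 bits) = 1101. This is the CRC / FCS.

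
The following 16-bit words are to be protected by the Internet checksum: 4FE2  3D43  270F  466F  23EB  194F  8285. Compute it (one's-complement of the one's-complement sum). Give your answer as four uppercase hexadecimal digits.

459C

One's-complement addition (fold any carry out of bit 15 back into bit 0):
  0x4FE2 + 0x3D43 = 0x08D25
  0x8D25 + 0x270F = 0x0B434
  0xB434 + 0x466F = 0x0FAA3
  0xFAA3 + 0x23EB = 0x11E8E → wrap carry → 0x1E8F
  0x1E8F + 0x194F = 0x037DE
  0x37DE + 0x8285 = 0x0BA63
One's-complement sum = 0xBA63.
Checksum = ~0xBA63 & 0xFFFF = 0x459C.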